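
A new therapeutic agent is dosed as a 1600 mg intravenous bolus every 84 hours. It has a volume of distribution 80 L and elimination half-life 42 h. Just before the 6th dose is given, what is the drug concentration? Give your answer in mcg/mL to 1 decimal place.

f = (1/2)^(τ/t½) = (1/2)^(84/42) ≈ 0.2500.
C₀ = D/Vd = 1600/80 ≈ 20.000 mcg/mL.
Before the 6th dose, 5 doses have been given. Superposition: Cmin = C₀·(f + f² + … + f^5).
≈ 20.000 × (0.2500 + 0.0625 + 0.0156 + 0.0039 + 0.0010) ≈ 20.000 × 0.3330 ≈ 6.660 mcg/mL.

6.7 mcg/mL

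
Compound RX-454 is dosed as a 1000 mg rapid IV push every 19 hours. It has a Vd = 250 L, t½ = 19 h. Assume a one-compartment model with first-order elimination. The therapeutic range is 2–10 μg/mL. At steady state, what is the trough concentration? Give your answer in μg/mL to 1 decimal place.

τ = 19 h = 1 half-life, so f = (1/2)^1 = 0.5.
Accumulation ratio R = 1/(1 − f) = 1/0.5 = 2/1.
Single-dose peak C₀ = D/Vd = 1000/250 = 4 μg/mL.
Steady-state peak Cmax,ss = C₀·R = 4 × 2/1 ≈ 8.000 μg/mL.
Steady-state trough Cmin,ss = Cmax,ss·f ≈ 8.000 × 0.5 ≈ 4.000 μg/mL.
Trough 4.0 μg/mL vs MEC 2 μg/mL: adequate.

4.0 μg/mL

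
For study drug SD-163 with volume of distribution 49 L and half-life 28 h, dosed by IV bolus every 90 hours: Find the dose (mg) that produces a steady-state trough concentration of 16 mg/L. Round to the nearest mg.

τ/t½ = 90/28 ≈ 3.2143, so f = (1/2)^(90/28) ≈ 0.107747.
Cmin,ss = (D/Vd)·f/(1−f), so D = Cmin,ss·Vd·(1−f)/f.
D = 16 × 49 × (1−f)/f ≈ 16 × 49 × 8.28100 ≈ 6492.30 mg.

6492 mg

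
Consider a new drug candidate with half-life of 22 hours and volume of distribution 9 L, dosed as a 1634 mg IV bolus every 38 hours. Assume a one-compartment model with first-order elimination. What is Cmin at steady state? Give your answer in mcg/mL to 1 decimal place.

78.6 mcg/mL

Over one 38-h interval, 38/22 ≈ 1.7273 half-lives elapse, leaving f ≈ 0.3020 of each dose.
At steady state, accumulation factor R = 1/(1 − e^(−kτ)) ≈ 1.4327.
Single-dose peak C₀ = D/Vd = 1634/9 ≈ 181.556 mcg/mL.
Steady-state peak Cmax,ss = C₀·R ≈ 181.556 × 1.4327 ≈ 260.115 mcg/mL.
Steady-state trough Cmin,ss = Cmax,ss·f ≈ 260.115 × 0.3020 ≈ 78.555 mcg/mL.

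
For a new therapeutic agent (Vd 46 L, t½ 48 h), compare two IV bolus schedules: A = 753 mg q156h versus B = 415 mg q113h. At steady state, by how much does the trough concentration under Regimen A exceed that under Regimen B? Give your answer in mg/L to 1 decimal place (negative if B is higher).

-0.3 mg/L

Regimen A: f = (1/2)^(156/48) ≈ 0.1051; Cmin,ss = (753/46)·f/(1−f) ≈ 1.922 mg/L.
Regimen B: f = (1/2)^(113/48) ≈ 0.1956; Cmin,ss = (415/46)·f/(1−f) ≈ 2.194 mg/L.
Difference ≈ 1.922 − 2.194 ≈ -0.272 mg/L.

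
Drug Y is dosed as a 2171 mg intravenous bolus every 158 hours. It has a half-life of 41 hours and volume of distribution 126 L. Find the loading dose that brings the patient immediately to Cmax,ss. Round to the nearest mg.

2332 mg

f = (1/2)^(158/41) ≈ 0.069172; accumulation ratio R = 1/(1−f) ≈ 1.07431.
Loading dose to hit Cmax,ss on first dose: D_load = D_maint·R ≈ 2171 × 1.07431 ≈ 2332.33 mg.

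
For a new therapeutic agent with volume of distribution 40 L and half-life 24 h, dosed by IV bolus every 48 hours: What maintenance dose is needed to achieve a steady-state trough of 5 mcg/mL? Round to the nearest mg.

τ/t½ = 48/24 ≈ 2, so f = (1/2)^(48/24) ≈ 0.250000.
Cmin,ss = (D/Vd)·f/(1−f), so D = Cmin,ss·Vd·(1−f)/f.
D = 5 × 40 × (1−f)/f ≈ 5 × 40 × 3.00000 ≈ 600.00 mg.

600 mg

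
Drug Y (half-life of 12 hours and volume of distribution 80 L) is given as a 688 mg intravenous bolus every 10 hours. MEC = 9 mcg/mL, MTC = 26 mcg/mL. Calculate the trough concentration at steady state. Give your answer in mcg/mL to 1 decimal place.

11.0 mcg/mL

k = ln2/t½ = ln2/12 ≈ 0.057762 h⁻¹; fraction remaining f = e^(−kτ) = e^(−0.057762×10) ≈ 0.5612.
Single-dose peak C₀ = D/Vd = 688/80 ≈ 8.600 mcg/mL.
Steady-state trough Cmin,ss = C₀·f/(1−f) ≈ 8.600 × 0.5612/0.4388 ≈ 10.999 mcg/mL.
Trough 11.0 mcg/mL vs MEC 9 mcg/mL: adequate.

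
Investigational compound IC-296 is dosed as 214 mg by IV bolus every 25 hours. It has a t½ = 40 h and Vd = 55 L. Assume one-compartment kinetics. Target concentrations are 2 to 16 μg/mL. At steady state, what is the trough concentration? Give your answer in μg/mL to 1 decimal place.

Over one 25-h interval, 25/40 ≈ 0.625 half-lives elapse, leaving f ≈ 0.6484 of each dose.
Accumulation ratio R = 1/(1 − f) ≈ 1/0.3516 ≈ 2.8441.
Single-dose peak C₀ = D/Vd = 214/55 ≈ 3.891 μg/mL.
Steady-state peak Cmax,ss = C₀·R ≈ 3.891 × 2.8441 ≈ 11.066 μg/mL.
One interval later, Cmin,ss = Cmax,ss·e^(−kτ) ≈ 11.066 × 0.6484 ≈ 7.175 μg/mL.
Trough 7.2 μg/mL vs MEC 2 μg/mL: adequate.

7.2 μg/mL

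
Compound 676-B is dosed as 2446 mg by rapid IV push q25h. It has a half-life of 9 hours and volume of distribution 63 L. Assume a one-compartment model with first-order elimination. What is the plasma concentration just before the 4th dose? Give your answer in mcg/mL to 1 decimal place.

6.6 mcg/mL

f = (1/2)^(τ/t½) = (1/2)^(25/9) ≈ 0.1458.
C₀ = D/Vd = 2446/63 ≈ 38.825 mcg/mL.
Before the 4th dose, 3 doses have been given. Superposition: Cmin = C₀·(f + f² + … + f^3).
≈ 38.825 × (0.1458 + 0.0213 + 0.0031) ≈ 38.825 × 0.1702 ≈ 6.608 mcg/mL.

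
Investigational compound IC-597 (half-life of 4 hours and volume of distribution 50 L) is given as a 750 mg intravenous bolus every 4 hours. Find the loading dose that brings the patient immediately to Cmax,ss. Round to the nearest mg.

1500 mg

f = (1/2)^(4/4) ≈ 0.500000; accumulation ratio R = 1/(1−f) ≈ 2.00000.
Loading dose to hit Cmax,ss on first dose: D_load = D_maint·R ≈ 750 × 2.00000 ≈ 1500.00 mg.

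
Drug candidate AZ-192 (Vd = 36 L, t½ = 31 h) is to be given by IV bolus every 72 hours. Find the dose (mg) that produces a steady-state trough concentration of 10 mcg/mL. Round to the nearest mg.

1441 mg

τ/t½ = 72/31 ≈ 2.3226, so f = (1/2)^(72/31) ≈ 0.199910.
Cmin,ss = (D/Vd)·f/(1−f), so D = Cmin,ss·Vd·(1−f)/f.
D = 10 × 36 × (1−f)/f ≈ 10 × 36 × 4.00225 ≈ 1440.81 mg.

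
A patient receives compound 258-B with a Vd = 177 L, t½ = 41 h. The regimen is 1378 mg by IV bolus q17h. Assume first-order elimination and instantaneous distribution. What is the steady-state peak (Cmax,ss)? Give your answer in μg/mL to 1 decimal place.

k = ln2/t½ = ln2/41 ≈ 0.016906 h⁻¹; fraction remaining f = e^(−kτ) = e^(−0.016906×17) ≈ 0.7502.
At steady state, accumulation factor R = 1/(1 − e^(−kτ)) ≈ 4.0032.
Single-dose peak C₀ = D/Vd = 1378/177 ≈ 7.785 μg/mL.
Steady-state peak Cmax,ss = C₀·R ≈ 7.785 × 4.0032 ≈ 31.165 μg/mL.

31.2 μg/mL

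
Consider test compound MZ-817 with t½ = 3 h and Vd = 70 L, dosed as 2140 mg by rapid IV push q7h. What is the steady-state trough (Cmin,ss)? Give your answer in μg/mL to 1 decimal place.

7.6 μg/mL

k = ln2/t½ = ln2/3 ≈ 0.231049 h⁻¹; fraction remaining f = e^(−kτ) = e^(−0.231049×7) ≈ 0.1984.
At steady state, accumulation factor R = 1/(1 − e^(−kτ)) ≈ 1.2475.
Each bolus raises the concentration by D/Vd = 2140/70 ≈ 30.571 μg/mL.
Steady-state peak Cmax,ss = C₀·R ≈ 30.571 × 1.2475 ≈ 38.137 μg/mL.
Steady-state trough Cmin,ss = Cmax,ss·f ≈ 38.137 × 0.1984 ≈ 7.566 μg/mL.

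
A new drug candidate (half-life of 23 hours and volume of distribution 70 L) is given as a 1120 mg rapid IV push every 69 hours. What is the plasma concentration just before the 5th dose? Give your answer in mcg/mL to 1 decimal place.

2.3 mcg/mL

f = (1/2)^(τ/t½) = (1/2)^(69/23) ≈ 0.1250.
C₀ = D/Vd = 1120/70 ≈ 16.000 mcg/mL.
Before the 5th dose, 4 doses have been given. Superposition: Cmin = C₀·(f + f² + … + f^4).
≈ 16.000 × (0.1250 + 0.0156 + 0.0020 + 0.0002) ≈ 16.000 × 0.1428 ≈ 2.285 mcg/mL.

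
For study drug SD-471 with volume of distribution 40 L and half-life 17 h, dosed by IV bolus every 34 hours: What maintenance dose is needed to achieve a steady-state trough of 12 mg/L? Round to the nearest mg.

τ/t½ = 34/17 ≈ 2, so f = (1/2)^(34/17) ≈ 0.250000.
Cmin,ss = (D/Vd)·f/(1−f), so D = Cmin,ss·Vd·(1−f)/f.
D = 12 × 40 × (1−f)/f ≈ 12 × 40 × 3.00000 ≈ 1440.00 mg.

1440 mg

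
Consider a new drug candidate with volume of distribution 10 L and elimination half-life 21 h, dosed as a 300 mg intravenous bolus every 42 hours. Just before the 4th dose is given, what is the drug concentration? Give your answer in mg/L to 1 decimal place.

9.8 mg/L

f = (1/2)^(τ/t½) = (1/2)^(42/21) ≈ 0.2500.
C₀ = D/Vd = 300/10 ≈ 30.000 mg/L.
Before the 4th dose, 3 doses have been given. Superposition: Cmin = C₀·(f + f² + … + f^3).
≈ 30.000 × (0.2500 + 0.0625 + 0.0156) ≈ 30.000 × 0.3281 ≈ 9.843 mg/L.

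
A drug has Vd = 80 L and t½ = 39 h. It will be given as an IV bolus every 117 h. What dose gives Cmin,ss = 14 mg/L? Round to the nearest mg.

7840 mg

τ/t½ = 117/39 ≈ 3, so f = (1/2)^(117/39) ≈ 0.125000.
Cmin,ss = (D/Vd)·f/(1−f), so D = Cmin,ss·Vd·(1−f)/f.
D = 14 × 80 × (1−f)/f ≈ 14 × 80 × 7.00000 ≈ 7840.00 mg.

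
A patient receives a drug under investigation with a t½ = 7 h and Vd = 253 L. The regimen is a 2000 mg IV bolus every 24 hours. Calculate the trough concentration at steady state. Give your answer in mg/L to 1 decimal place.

τ/t½ = 24/7 ≈ 3.4286, so fraction remaining f = (1/2)^(24/7) ≈ 0.0929.
At steady state, accumulation factor R = 1/(1 − e^(−kτ)) ≈ 1.1024.
Single-dose peak C₀ = D/Vd = 2000/253 ≈ 7.905 mg/L.
Cmax,ss = C₀/(1 − f) ≈ 7.905/0.9071 ≈ 8.715 mg/L.
One interval later, Cmin,ss = Cmax,ss·e^(−kτ) ≈ 8.715 × 0.0929 ≈ 0.810 mg/L.

0.8 mg/L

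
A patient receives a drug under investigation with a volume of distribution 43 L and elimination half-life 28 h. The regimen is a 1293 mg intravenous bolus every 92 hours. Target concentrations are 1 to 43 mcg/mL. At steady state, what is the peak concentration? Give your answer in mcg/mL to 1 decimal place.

33.5 mcg/mL

Over one 92-h interval, 92/28 ≈ 3.2857 half-lives elapse, leaving f ≈ 0.1025 of each dose.
Accumulation ratio R = 1/(1 − f) ≈ 1/0.8975 ≈ 1.1142.
Single-dose peak C₀ = D/Vd = 1293/43 ≈ 30.070 mcg/mL.
Steady-state peak Cmax,ss = C₀·R ≈ 30.070 × 1.1142 ≈ 33.504 mcg/mL.
Peak 33.5 mcg/mL vs MTC 43 mcg/mL: below toxic threshold.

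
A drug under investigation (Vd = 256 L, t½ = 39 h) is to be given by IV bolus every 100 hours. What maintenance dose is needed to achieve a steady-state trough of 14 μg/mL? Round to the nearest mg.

τ/t½ = 100/39 ≈ 2.5641, so f = (1/2)^(100/39) ≈ 0.169094.
Cmin,ss = (D/Vd)·f/(1−f), so D = Cmin,ss·Vd·(1−f)/f.
D = 14 × 256 × (1−f)/f ≈ 14 × 256 × 4.91387 ≈ 17611.31 mg.

17611 mg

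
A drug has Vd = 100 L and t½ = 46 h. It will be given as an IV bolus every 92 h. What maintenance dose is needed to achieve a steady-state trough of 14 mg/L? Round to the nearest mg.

4200 mg

τ/t½ = 92/46 ≈ 2, so f = (1/2)^(92/46) ≈ 0.250000.
Cmin,ss = (D/Vd)·f/(1−f), so D = Cmin,ss·Vd·(1−f)/f.
D = 14 × 100 × (1−f)/f ≈ 14 × 100 × 3.00000 ≈ 4200.00 mg.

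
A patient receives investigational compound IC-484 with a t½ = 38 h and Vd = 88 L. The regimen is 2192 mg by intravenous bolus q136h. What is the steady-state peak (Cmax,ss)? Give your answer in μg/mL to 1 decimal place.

27.2 μg/mL

k = ln2/t½ = ln2/38 ≈ 0.018241 h⁻¹; fraction remaining f = e^(−kτ) = e^(−0.018241×136) ≈ 0.0837.
Accumulation ratio R = 1/(1 − f) ≈ 1/0.9163 ≈ 1.0913.
Each bolus raises the concentration by D/Vd = 2192/88 ≈ 24.909 μg/mL.
Steady-state peak Cmax,ss = C₀·R ≈ 24.909 × 1.0913 ≈ 27.183 μg/mL.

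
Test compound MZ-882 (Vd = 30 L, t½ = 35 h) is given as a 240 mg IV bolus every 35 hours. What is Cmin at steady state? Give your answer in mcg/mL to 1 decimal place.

8.0 mcg/mL

τ = 35 h = 1 half-life, so f = (1/2)^1 = 0.5.
Accumulation ratio R = 1/(1 − f) = 1/0.5 = 2/1.
Single-dose peak C₀ = D/Vd = 240/30 = 8 mcg/mL.
Steady-state peak Cmax,ss = C₀·R = 8 × 2/1 ≈ 16.000 mcg/mL.
Steady-state trough Cmin,ss = Cmax,ss·f ≈ 16.000 × 0.5 ≈ 8.000 mcg/mL.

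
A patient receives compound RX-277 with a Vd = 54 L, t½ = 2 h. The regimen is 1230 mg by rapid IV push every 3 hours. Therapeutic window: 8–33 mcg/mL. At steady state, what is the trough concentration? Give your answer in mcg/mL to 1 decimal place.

k = ln2/t½ = ln2/2 ≈ 0.346574 h⁻¹; fraction remaining f = e^(−kτ) = e^(−0.346574×3) ≈ 0.3536.
At steady state, accumulation factor R = 1/(1 − e^(−kτ)) ≈ 1.5470.
Single-dose peak C₀ = D/Vd = 1230/54 ≈ 22.778 mcg/mL.
Steady-state peak Cmax,ss = C₀·R ≈ 22.778 × 1.5470 ≈ 35.238 mcg/mL.
One interval later, Cmin,ss = Cmax,ss·e^(−kτ) ≈ 35.238 × 0.3536 ≈ 12.460 mcg/mL.
Trough 12.5 mcg/mL vs MEC 8 mcg/mL: adequate.

12.5 mcg/mL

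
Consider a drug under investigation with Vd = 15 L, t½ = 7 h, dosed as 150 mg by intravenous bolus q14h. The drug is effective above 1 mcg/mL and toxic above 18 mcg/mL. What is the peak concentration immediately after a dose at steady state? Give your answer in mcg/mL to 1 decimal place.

The dosing interval is 2 half-lives, so f = 2^(−2) = 0.25.
At steady state, R = 1/(1 − 0.25) = 4/3.
Single-dose peak C₀ = D/Vd = 150/15 = 10 mcg/mL.
Steady-state peak Cmax,ss = C₀·R = 10 × 4/3 ≈ 13.333 mcg/mL.
Peak 13.3 mcg/mL vs MTC 18 mcg/mL: below toxic threshold.

13.3 mcg/mL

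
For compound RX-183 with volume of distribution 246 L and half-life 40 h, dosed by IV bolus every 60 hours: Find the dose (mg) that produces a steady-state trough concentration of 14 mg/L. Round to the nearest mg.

6297 mg

τ/t½ = 60/40 ≈ 1.5, so f = (1/2)^(60/40) ≈ 0.353553.
Cmin,ss = (D/Vd)·f/(1−f), so D = Cmin,ss·Vd·(1−f)/f.
D = 14 × 246 × (1−f)/f ≈ 14 × 246 × 1.82843 ≈ 6297.11 mg.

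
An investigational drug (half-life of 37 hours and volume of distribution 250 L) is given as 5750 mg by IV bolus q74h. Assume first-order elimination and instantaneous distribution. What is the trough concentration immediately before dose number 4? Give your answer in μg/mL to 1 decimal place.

f = (1/2)^(τ/t½) = (1/2)^(74/37) ≈ 0.2500.
C₀ = D/Vd = 5750/250 ≈ 23.000 μg/mL.
Before the 4th dose, 3 doses have been given. Superposition: Cmin = C₀·(f + f² + … + f^3).
≈ 23.000 × (0.2500 + 0.0625 + 0.0156) ≈ 23.000 × 0.3281 ≈ 7.546 μg/mL.

7.5 μg/mL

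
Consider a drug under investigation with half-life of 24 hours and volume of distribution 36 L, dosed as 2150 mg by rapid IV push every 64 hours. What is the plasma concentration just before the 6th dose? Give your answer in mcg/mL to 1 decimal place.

11.2 mcg/mL

f = (1/2)^(τ/t½) = (1/2)^(64/24) ≈ 0.1575.
C₀ = D/Vd = 2150/36 ≈ 59.722 mcg/mL.
Before the 6th dose, 5 doses have been given. Superposition: Cmin = C₀·(f + f² + … + f^5).
≈ 59.722 × (0.1575 + 0.0248 + 0.0039 + 0.0006 + 0.0001) ≈ 59.722 × 0.1869 ≈ 11.162 mcg/mL.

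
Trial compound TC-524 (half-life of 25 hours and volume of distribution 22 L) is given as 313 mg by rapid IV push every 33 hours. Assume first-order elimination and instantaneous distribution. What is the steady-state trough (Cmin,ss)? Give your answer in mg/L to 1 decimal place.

k = ln2/t½ = ln2/25 ≈ 0.027726 h⁻¹; fraction remaining f = e^(−kτ) = e^(−0.027726×33) ≈ 0.4005.
Accumulation ratio R = 1/(1 − f) ≈ 1/0.5995 ≈ 1.6681.
Single-dose peak C₀ = D/Vd = 313/22 ≈ 14.227 mg/L.
Steady-state peak Cmax,ss = C₀·R ≈ 14.227 × 1.6681 ≈ 23.732 mg/L.
Steady-state trough Cmin,ss = Cmax,ss·f ≈ 23.732 × 0.4005 ≈ 9.505 mg/L.

9.5 mg/L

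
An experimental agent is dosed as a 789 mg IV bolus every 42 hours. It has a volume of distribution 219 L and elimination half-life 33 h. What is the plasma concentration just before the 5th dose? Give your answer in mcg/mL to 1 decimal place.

f = (1/2)^(τ/t½) = (1/2)^(42/33) ≈ 0.4139.
C₀ = D/Vd = 789/219 ≈ 3.603 mcg/mL.
Before the 5th dose, 4 doses have been given. Superposition: Cmin = C₀·(f + f² + … + f^4).
≈ 3.603 × (0.4139 + 0.1713 + 0.0709 + 0.0293) ≈ 3.603 × 0.6854 ≈ 2.469 mcg/mL.

2.5 mcg/mL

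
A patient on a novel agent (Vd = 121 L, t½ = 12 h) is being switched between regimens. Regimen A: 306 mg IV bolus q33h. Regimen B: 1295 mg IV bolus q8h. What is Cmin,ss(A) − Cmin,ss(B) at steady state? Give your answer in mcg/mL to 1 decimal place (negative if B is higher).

-17.8 mcg/mL

Regimen A: f = (1/2)^(33/12) ≈ 0.1487; Cmin,ss = (306/121)·f/(1−f) ≈ 0.442 mcg/mL.
Regimen B: f = (1/2)^(8/12) ≈ 0.6300; Cmin,ss = (1295/121)·f/(1−f) ≈ 18.223 mcg/mL.
Difference ≈ 0.442 − 18.223 ≈ -17.781 mcg/mL.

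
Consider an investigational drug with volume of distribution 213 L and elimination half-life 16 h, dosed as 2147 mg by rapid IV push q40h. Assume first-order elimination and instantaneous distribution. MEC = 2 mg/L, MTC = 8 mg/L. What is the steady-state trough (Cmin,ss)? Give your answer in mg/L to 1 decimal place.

Over one 40-h interval, 40/16 ≈ 2.5 half-lives elapse, leaving f ≈ 0.1768 of each dose.
Accumulation ratio R = 1/(1 − f) ≈ 1/0.8232 ≈ 1.2148.
Each bolus raises the concentration by D/Vd = 2147/213 ≈ 10.080 mg/L.
Steady-state peak Cmax,ss = C₀·R ≈ 10.080 × 1.2148 ≈ 12.245 mg/L.
Steady-state trough Cmin,ss = Cmax,ss·f ≈ 12.245 × 0.1768 ≈ 2.165 mg/L.
Trough 2.2 mg/L vs MEC 2 mg/L: adequate.

2.2 mg/L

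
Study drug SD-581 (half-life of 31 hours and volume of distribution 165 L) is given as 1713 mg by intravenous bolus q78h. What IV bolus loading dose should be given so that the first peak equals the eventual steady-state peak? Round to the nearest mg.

f = (1/2)^(78/31) ≈ 0.174811; accumulation ratio R = 1/(1−f) ≈ 1.21184.
Loading dose to hit Cmax,ss on first dose: D_load = D_maint·R ≈ 1713 × 1.21184 ≈ 2075.88 mg.

2076 mg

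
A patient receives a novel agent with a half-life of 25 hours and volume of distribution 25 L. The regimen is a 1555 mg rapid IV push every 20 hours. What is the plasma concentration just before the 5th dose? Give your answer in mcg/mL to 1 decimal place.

f = (1/2)^(τ/t½) = (1/2)^(20/25) ≈ 0.5743.
C₀ = D/Vd = 1555/25 ≈ 62.200 mcg/mL.
Before the 5th dose, 4 doses have been given. Superposition: Cmin = C₀·(f + f² + … + f^4).
≈ 62.200 × (0.5743 + 0.3298 + 0.1894 + 0.1088) ≈ 62.200 × 1.2023 ≈ 74.783 mcg/mL.

74.8 mcg/mL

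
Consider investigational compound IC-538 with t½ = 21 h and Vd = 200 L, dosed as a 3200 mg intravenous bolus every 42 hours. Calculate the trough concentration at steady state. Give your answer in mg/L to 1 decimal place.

τ = 42 h = 2 half-lives, so f = (1/2)^2 = 0.25.
Accumulation ratio R = 1/(1 − f) = 1/0.75 = 4/3.
Single-dose peak C₀ = D/Vd = 3200/200 = 16 mg/L.
Steady-state peak Cmax,ss = C₀·R = 16 × 4/3 ≈ 21.333 mg/L.
Steady-state trough Cmin,ss = Cmax,ss·f ≈ 21.333 × 0.25 ≈ 5.333 mg/L.

5.3 mg/L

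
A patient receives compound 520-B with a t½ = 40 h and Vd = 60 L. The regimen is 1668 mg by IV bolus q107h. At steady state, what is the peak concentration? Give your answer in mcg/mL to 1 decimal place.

τ/t½ = 107/40 ≈ 2.675, so fraction remaining f = (1/2)^(107/40) ≈ 0.1566.
At steady state, accumulation factor R = 1/(1 − e^(−kτ)) ≈ 1.1857.
Single-dose peak C₀ = D/Vd = 1668/60 ≈ 27.800 mcg/mL.
Steady-state peak Cmax,ss = C₀·R ≈ 27.800 × 1.1857 ≈ 32.962 mcg/mL.

33.0 mcg/mL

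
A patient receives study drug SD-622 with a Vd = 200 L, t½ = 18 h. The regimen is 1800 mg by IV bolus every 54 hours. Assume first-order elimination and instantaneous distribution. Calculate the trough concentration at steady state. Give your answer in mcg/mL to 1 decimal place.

1.3 mcg/mL

The dosing interval is 3 half-lives, so f = 2^(−3) = 0.125.
Accumulation ratio R = 1/(1 − f) = 1/0.875 = 8/7.
Single-dose peak C₀ = D/Vd = 1800/200 = 9 mcg/mL.
Steady-state peak Cmax,ss = C₀·R = 9 × 8/7 ≈ 10.286 mcg/mL.
Steady-state trough Cmin,ss = Cmax,ss·f ≈ 10.286 × 0.125 ≈ 1.286 mcg/mL.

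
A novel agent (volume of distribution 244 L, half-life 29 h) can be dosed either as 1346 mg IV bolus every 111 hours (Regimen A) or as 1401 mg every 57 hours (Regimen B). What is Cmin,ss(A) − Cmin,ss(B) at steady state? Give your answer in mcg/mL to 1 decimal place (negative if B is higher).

-1.6 mcg/mL

Regimen A: f = (1/2)^(111/29) ≈ 0.0704; Cmin,ss = (1346/244)·f/(1−f) ≈ 0.418 mcg/mL.
Regimen B: f = (1/2)^(57/29) ≈ 0.2560; Cmin,ss = (1401/244)·f/(1−f) ≈ 1.976 mcg/mL.
Difference ≈ 0.418 − 1.976 ≈ -1.558 mcg/mL.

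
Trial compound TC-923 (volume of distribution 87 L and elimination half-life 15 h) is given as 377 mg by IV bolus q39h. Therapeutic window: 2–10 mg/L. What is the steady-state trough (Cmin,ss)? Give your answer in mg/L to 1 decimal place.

τ/t½ = 39/15 ≈ 2.6, so fraction remaining f = (1/2)^(39/15) ≈ 0.1649.
Each bolus raises the concentration by D/Vd = 377/87 ≈ 4.333 mg/L.
Steady-state trough Cmin,ss = C₀·f/(1−f) ≈ 4.333 × 0.1649/0.8351 ≈ 0.856 mg/L.
Trough 0.9 mg/L vs MEC 2 mg/L: subtherapeutic.

0.9 mg/L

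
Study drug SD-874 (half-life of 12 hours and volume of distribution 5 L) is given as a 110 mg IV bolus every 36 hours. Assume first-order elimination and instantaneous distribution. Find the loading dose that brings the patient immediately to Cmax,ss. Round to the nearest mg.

f = (1/2)^(36/12) ≈ 0.125000; accumulation ratio R = 1/(1−f) ≈ 1.14286.
Loading dose to hit Cmax,ss on first dose: D_load = D_maint·R ≈ 110 × 1.14286 ≈ 125.71 mg.

126 mg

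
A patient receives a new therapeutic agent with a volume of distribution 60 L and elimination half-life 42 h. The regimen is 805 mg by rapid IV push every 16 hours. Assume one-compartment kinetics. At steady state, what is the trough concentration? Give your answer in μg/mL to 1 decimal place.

τ/t½ = 16/42 ≈ 0.38095, so fraction remaining f = (1/2)^(16/42) ≈ 0.7679.
Each bolus raises the concentration by D/Vd = 805/60 ≈ 13.417 μg/mL.
Steady-state trough Cmin,ss = C₀·f/(1−f) ≈ 13.417 × 0.7679/0.2321 ≈ 44.390 μg/mL.

44.4 μg/mL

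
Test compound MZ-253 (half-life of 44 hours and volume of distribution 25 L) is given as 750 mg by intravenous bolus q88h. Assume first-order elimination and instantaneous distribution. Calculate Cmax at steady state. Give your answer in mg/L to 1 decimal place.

40.0 mg/L

τ = 88 h = 2 half-lives, so f = (1/2)^2 = 0.25.
At steady state, R = 1/(1 − 0.25) = 4/3.
Single-dose peak C₀ = D/Vd = 750/25 = 30 mg/L.
Steady-state peak Cmax,ss = C₀·R = 30 × 4/3 ≈ 40.000 mg/L.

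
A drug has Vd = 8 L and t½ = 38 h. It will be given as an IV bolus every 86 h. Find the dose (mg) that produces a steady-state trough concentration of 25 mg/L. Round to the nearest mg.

760 mg

τ/t½ = 86/38 ≈ 2.2632, so f = (1/2)^(86/38) ≈ 0.208316.
Cmin,ss = (D/Vd)·f/(1−f), so D = Cmin,ss·Vd·(1−f)/f.
D = 25 × 8 × (1−f)/f ≈ 25 × 8 × 3.80040 ≈ 760.08 mg.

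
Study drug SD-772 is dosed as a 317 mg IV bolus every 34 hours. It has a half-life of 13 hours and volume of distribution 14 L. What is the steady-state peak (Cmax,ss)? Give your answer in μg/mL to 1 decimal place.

27.1 μg/mL

τ/t½ = 34/13 ≈ 2.6154, so fraction remaining f = (1/2)^(34/13) ≈ 0.1632.
At steady state, accumulation factor R = 1/(1 − e^(−kτ)) ≈ 1.1950.
Single-dose peak C₀ = D/Vd = 317/14 ≈ 22.643 μg/mL.
Cmax,ss = C₀/(1 − f) ≈ 22.643/0.8368 ≈ 27.059 μg/mL.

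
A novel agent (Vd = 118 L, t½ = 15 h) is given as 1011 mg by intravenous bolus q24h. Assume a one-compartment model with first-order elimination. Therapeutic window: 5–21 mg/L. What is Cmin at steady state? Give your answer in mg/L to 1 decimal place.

τ/t½ = 24/15 ≈ 1.6, so fraction remaining f = (1/2)^(24/15) ≈ 0.3299.
Single-dose peak C₀ = D/Vd = 1011/118 ≈ 8.568 mg/L.
Steady-state trough Cmin,ss = C₀·f/(1−f) ≈ 8.568 × 0.3299/0.6701 ≈ 4.218 mg/L.
Trough 4.2 mg/L vs MEC 5 mg/L: subtherapeutic.

4.2 mg/L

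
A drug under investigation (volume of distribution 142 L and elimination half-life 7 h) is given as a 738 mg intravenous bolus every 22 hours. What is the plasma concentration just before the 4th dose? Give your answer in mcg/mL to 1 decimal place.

f = (1/2)^(τ/t½) = (1/2)^(22/7) ≈ 0.1132.
C₀ = D/Vd = 738/142 ≈ 5.197 mcg/mL.
Before the 4th dose, 3 doses have been given. Superposition: Cmin = C₀·(f + f² + … + f^3).
≈ 5.197 × (0.1132 + 0.0128 + 0.0015) ≈ 5.197 × 0.1275 ≈ 0.663 mcg/mL.

0.7 mcg/mL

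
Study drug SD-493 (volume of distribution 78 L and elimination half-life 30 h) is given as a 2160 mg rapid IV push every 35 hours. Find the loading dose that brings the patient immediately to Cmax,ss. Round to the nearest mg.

f = (1/2)^(35/30) ≈ 0.445449; accumulation ratio R = 1/(1−f) ≈ 1.80326.
Loading dose to hit Cmax,ss on first dose: D_load = D_maint·R ≈ 2160 × 1.80326 ≈ 3895.04 mg.

3895 mg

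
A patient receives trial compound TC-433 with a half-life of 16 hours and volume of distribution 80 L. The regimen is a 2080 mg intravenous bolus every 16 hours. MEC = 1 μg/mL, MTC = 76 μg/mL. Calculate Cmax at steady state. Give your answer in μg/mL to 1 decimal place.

The dosing interval is 1 half-life, so f = 2^(−1) = 0.5.
Accumulation ratio R = 1/(1 − f) = 1/0.5 = 2/1.
Single-dose peak C₀ = D/Vd = 2080/80 = 26 μg/mL.
Steady-state peak Cmax,ss = C₀·R = 26 × 2/1 ≈ 52.000 μg/mL.
Peak 52.0 μg/mL vs MTC 76 μg/mL: below toxic threshold.

52.0 μg/mL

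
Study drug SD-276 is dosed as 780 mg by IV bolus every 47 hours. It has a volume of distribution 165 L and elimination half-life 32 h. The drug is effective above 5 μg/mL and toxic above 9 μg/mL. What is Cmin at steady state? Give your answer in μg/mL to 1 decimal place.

Over one 47-h interval, 47/32 ≈ 1.4688 half-lives elapse, leaving f ≈ 0.3613 of each dose.
At steady state, accumulation factor R = 1/(1 − e^(−kτ)) ≈ 1.5657.
Single-dose peak C₀ = D/Vd = 780/165 ≈ 4.727 μg/mL.
Cmax,ss = C₀/(1 − f) ≈ 4.727/0.6387 ≈ 7.401 μg/mL.
Steady-state trough Cmin,ss = Cmax,ss·f ≈ 7.401 × 0.3613 ≈ 2.674 μg/mL.
Trough 2.7 μg/mL vs MEC 5 μg/mL: subtherapeutic.

2.7 μg/mL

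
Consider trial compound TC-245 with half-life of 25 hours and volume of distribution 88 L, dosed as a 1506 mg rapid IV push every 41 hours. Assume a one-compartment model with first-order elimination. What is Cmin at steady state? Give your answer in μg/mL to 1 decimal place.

k = ln2/t½ = ln2/25 ≈ 0.027726 h⁻¹; fraction remaining f = e^(−kτ) = e^(−0.027726×41) ≈ 0.3209.
At steady state, accumulation factor R = 1/(1 − e^(−kτ)) ≈ 1.4725.
Each bolus raises the concentration by D/Vd = 1506/88 ≈ 17.114 μg/mL.
Steady-state peak Cmax,ss = C₀·R ≈ 17.114 × 1.4725 ≈ 25.200 μg/mL.
One interval later, Cmin,ss = Cmax,ss·e^(−kτ) ≈ 25.200 × 0.3209 ≈ 8.087 μg/mL.

8.1 μg/mL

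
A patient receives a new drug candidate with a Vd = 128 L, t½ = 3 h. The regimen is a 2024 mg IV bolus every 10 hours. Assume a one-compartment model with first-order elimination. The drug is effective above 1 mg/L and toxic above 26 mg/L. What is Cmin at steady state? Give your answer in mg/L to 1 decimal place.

1.7 mg/L

Over one 10-h interval, 10/3 ≈ 3.3333 half-lives elapse, leaving f ≈ 0.0992 of each dose.
Each bolus raises the concentration by D/Vd = 2024/128 ≈ 15.812 mg/L.
Steady-state trough Cmin,ss = C₀·f/(1−f) ≈ 15.812 × 0.0992/0.9008 ≈ 1.741 mg/L.
Trough 1.7 mg/L vs MEC 1 mg/L: adequate.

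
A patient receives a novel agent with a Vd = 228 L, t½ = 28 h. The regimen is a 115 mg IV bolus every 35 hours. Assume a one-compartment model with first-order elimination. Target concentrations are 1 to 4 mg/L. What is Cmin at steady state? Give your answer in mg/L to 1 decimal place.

0.4 mg/L

Over one 35-h interval, 35/28 ≈ 1.25 half-lives elapse, leaving f ≈ 0.4204 of each dose.
At steady state, accumulation factor R = 1/(1 − e^(−kτ)) ≈ 1.7253.
Single-dose peak C₀ = D/Vd = 115/228 ≈ 0.504 mg/L.
Steady-state peak Cmax,ss = C₀·R ≈ 0.504 × 1.7253 ≈ 0.870 mg/L.
Steady-state trough Cmin,ss = Cmax,ss·f ≈ 0.870 × 0.4204 ≈ 0.366 mg/L.
Trough 0.4 mg/L vs MEC 1 mg/L: subtherapeutic.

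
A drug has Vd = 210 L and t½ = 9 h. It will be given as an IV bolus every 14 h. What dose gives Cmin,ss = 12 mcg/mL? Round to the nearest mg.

τ/t½ = 14/9 ≈ 1.5556, so f = (1/2)^(14/9) ≈ 0.340198.
Cmin,ss = (D/Vd)·f/(1−f), so D = Cmin,ss·Vd·(1−f)/f.
D = 12 × 210 × (1−f)/f ≈ 12 × 210 × 1.93946 ≈ 4887.44 mg.

4887 mg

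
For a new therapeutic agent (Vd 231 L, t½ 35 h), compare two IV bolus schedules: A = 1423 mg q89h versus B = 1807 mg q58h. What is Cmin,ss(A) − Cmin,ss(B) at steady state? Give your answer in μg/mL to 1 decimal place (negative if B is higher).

-2.4 μg/mL

Regimen A: f = (1/2)^(89/35) ≈ 0.1716; Cmin,ss = (1423/231)·f/(1−f) ≈ 1.276 μg/mL.
Regimen B: f = (1/2)^(58/35) ≈ 0.3171; Cmin,ss = (1807/231)·f/(1−f) ≈ 3.632 μg/mL.
Difference ≈ 1.276 − 3.632 ≈ -2.356 μg/mL.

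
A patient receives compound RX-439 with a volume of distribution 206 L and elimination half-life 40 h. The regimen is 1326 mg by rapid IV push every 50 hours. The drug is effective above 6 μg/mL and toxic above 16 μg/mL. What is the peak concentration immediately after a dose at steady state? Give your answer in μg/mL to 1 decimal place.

k = ln2/t½ = ln2/40 ≈ 0.017329 h⁻¹; fraction remaining f = e^(−kτ) = e^(−0.017329×50) ≈ 0.4204.
Accumulation ratio R = 1/(1 − f) ≈ 1/0.5796 ≈ 1.7253.
Single-dose peak C₀ = D/Vd = 1326/206 ≈ 6.437 μg/mL.
Steady-state peak Cmax,ss = C₀·R ≈ 6.437 × 1.7253 ≈ 11.106 μg/mL.
Peak 11.1 μg/mL vs MTC 16 μg/mL: below toxic threshold.

11.1 μg/mL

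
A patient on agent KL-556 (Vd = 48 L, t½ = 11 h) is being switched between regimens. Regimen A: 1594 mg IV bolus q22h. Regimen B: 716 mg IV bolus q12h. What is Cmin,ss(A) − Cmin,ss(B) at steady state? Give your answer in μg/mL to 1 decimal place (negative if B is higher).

-2.1 μg/mL

Regimen A: f = (1/2)^(22/11) ≈ 0.2500; Cmin,ss = (1594/48)·f/(1−f) ≈ 11.069 μg/mL.
Regimen B: f = (1/2)^(12/11) ≈ 0.4695; Cmin,ss = (716/48)·f/(1−f) ≈ 13.201 μg/mL.
Difference ≈ 11.069 − 13.201 ≈ -2.132 μg/mL.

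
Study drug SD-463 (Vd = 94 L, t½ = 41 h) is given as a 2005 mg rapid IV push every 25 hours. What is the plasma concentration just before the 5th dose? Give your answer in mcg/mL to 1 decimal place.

33.1 mcg/mL

f = (1/2)^(τ/t½) = (1/2)^(25/41) ≈ 0.6553.
C₀ = D/Vd = 2005/94 ≈ 21.330 mcg/mL.
Before the 5th dose, 4 doses have been given. Superposition: Cmin = C₀·(f + f² + … + f^4).
≈ 21.330 × (0.6553 + 0.4294 + 0.2814 + 0.1844) ≈ 21.330 × 1.5505 ≈ 33.072 mcg/mL.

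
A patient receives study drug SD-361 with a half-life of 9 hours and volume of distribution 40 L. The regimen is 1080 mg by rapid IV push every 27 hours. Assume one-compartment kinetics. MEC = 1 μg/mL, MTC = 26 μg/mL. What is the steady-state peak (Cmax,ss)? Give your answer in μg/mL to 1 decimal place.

The dosing interval is 3 half-lives, so f = 2^(−3) = 0.125.
At steady state, R = 1/(1 − 0.125) = 8/7.
Single-dose peak C₀ = D/Vd = 1080/40 = 27 μg/mL.
Steady-state peak Cmax,ss = C₀·R = 27 × 8/7 ≈ 30.857 μg/mL.
Peak 30.9 μg/mL vs MTC 26 μg/mL: exceeds toxic threshold.

30.9 μg/mL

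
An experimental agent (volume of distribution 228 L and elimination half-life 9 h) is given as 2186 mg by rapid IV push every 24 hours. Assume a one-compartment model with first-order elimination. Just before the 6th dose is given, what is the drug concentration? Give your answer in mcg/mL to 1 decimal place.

f = (1/2)^(τ/t½) = (1/2)^(24/9) ≈ 0.1575.
C₀ = D/Vd = 2186/228 ≈ 9.588 mcg/mL.
Before the 6th dose, 5 doses have been given. Superposition: Cmin = C₀·(f + f² + … + f^5).
≈ 9.588 × (0.1575 + 0.0248 + 0.0039 + 0.0006 + 0.0001) ≈ 9.588 × 0.1869 ≈ 1.792 mcg/mL.

1.8 mcg/mL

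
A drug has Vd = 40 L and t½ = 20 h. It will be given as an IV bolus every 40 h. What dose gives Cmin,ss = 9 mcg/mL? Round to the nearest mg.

τ/t½ = 40/20 ≈ 2, so f = (1/2)^(40/20) ≈ 0.250000.
Cmin,ss = (D/Vd)·f/(1−f), so D = Cmin,ss·Vd·(1−f)/f.
D = 9 × 40 × (1−f)/f ≈ 9 × 40 × 3.00000 ≈ 1080.00 mg.

1080 mg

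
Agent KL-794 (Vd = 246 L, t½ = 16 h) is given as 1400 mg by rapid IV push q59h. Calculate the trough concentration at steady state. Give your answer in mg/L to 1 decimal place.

τ/t½ = 59/16 ≈ 3.6875, so fraction remaining f = (1/2)^(59/16) ≈ 0.0776.
Each bolus raises the concentration by D/Vd = 1400/246 ≈ 5.691 mg/L.
Steady-state trough Cmin,ss = C₀·f/(1−f) ≈ 5.691 × 0.0776/0.9224 ≈ 0.479 mg/L.

0.5 mg/L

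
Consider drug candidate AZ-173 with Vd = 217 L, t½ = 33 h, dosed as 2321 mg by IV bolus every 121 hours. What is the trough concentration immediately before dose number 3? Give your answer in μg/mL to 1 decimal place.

f = (1/2)^(τ/t½) = (1/2)^(121/33) ≈ 0.0787.
C₀ = D/Vd = 2321/217 ≈ 10.696 μg/mL.
Before the 3rd dose, 2 doses have been given. Superposition: Cmin = C₀·(f + f²).
≈ 10.696 × (0.0787 + 0.0062) ≈ 10.696 × 0.0849 ≈ 0.908 μg/mL.

0.9 μg/mL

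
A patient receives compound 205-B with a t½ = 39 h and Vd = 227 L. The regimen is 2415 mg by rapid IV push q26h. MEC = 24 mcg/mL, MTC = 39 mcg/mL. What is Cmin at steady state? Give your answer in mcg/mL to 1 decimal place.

18.1 mcg/mL

τ/t½ = 26/39 ≈ 0.66667, so fraction remaining f = (1/2)^(26/39) ≈ 0.6300.
Single-dose peak C₀ = D/Vd = 2415/227 ≈ 10.639 mcg/mL.
Steady-state trough Cmin,ss = C₀·f/(1−f) ≈ 10.639 × 0.6300/0.3700 ≈ 18.115 mcg/mL.
Trough 18.1 mcg/mL vs MEC 24 mcg/mL: subtherapeutic.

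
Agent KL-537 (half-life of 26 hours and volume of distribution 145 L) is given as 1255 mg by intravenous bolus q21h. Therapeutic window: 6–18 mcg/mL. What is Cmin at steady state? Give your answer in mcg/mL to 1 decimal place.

k = ln2/t½ = ln2/26 ≈ 0.026660 h⁻¹; fraction remaining f = e^(−kτ) = e^(−0.026660×21) ≈ 0.5713.
Single-dose peak C₀ = D/Vd = 1255/145 ≈ 8.655 mcg/mL.
Steady-state trough Cmin,ss = C₀·f/(1−f) ≈ 8.655 × 0.5713/0.4287 ≈ 11.534 mcg/mL.
Trough 11.5 mcg/mL vs MEC 6 mcg/mL: adequate.

11.5 mcg/mL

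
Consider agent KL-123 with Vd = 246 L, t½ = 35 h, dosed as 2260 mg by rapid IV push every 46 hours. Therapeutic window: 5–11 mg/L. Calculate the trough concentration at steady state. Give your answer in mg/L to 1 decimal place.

6.2 mg/L

k = ln2/t½ = ln2/35 ≈ 0.019804 h⁻¹; fraction remaining f = e^(−kτ) = e^(−0.019804×46) ≈ 0.4021.
Accumulation ratio R = 1/(1 − f) ≈ 1/0.5979 ≈ 1.6725.
Each bolus raises the concentration by D/Vd = 2260/246 ≈ 9.187 mg/L.
Steady-state peak Cmax,ss = C₀·R ≈ 9.187 × 1.6725 ≈ 15.365 mg/L.
Steady-state trough Cmin,ss = Cmax,ss·f ≈ 15.365 × 0.4021 ≈ 6.178 mg/L.
Trough 6.2 mg/L vs MEC 5 mg/L: adequate.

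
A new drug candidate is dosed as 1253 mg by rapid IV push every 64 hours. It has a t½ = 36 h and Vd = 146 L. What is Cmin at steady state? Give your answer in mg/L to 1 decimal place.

3.5 mg/L

Over one 64-h interval, 64/36 ≈ 1.7778 half-lives elapse, leaving f ≈ 0.2916 of each dose.
Single-dose peak C₀ = D/Vd = 1253/146 ≈ 8.582 mg/L.
Steady-state trough Cmin,ss = C₀·f/(1−f) ≈ 8.582 × 0.2916/0.7084 ≈ 3.533 mg/L.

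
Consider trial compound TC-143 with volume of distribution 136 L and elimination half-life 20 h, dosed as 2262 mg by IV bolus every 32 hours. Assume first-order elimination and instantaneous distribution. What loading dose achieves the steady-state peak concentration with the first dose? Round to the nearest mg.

3375 mg

f = (1/2)^(32/20) ≈ 0.329877; accumulation ratio R = 1/(1−f) ≈ 1.49226.
Loading dose to hit Cmax,ss on first dose: D_load = D_maint·R ≈ 2262 × 1.49226 ≈ 3375.49 mg.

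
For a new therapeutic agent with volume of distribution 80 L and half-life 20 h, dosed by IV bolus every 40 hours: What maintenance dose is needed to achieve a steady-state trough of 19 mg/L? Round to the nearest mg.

4560 mg

τ/t½ = 40/20 ≈ 2, so f = (1/2)^(40/20) ≈ 0.250000.
Cmin,ss = (D/Vd)·f/(1−f), so D = Cmin,ss·Vd·(1−f)/f.
D = 19 × 80 × (1−f)/f ≈ 19 × 80 × 3.00000 ≈ 4560.00 mg.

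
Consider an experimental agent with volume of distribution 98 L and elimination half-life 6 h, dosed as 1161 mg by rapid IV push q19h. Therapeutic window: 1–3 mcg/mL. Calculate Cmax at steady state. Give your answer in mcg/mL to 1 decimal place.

13.3 mcg/mL

k = ln2/t½ = ln2/6 ≈ 0.115525 h⁻¹; fraction remaining f = e^(−kτ) = e^(−0.115525×19) ≈ 0.1114.
At steady state, accumulation factor R = 1/(1 − e^(−kτ)) ≈ 1.1254.
Each bolus raises the concentration by D/Vd = 1161/98 ≈ 11.847 mcg/mL.
Steady-state peak Cmax,ss = C₀·R ≈ 11.847 × 1.1254 ≈ 13.333 mcg/mL.
Peak 13.3 mcg/mL vs MTC 3 mcg/mL: exceeds toxic threshold.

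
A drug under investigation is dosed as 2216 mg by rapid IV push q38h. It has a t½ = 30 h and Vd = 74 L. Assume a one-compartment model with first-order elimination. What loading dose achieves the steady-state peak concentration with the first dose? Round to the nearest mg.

3792 mg

f = (1/2)^(38/30) ≈ 0.415619; accumulation ratio R = 1/(1−f) ≈ 1.71121.
Loading dose to hit Cmax,ss on first dose: D_load = D_maint·R ≈ 2216 × 1.71121 ≈ 3792.04 mg.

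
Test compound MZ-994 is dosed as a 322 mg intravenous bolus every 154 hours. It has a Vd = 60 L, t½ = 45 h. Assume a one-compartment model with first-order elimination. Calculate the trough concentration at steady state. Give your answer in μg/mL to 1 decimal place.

τ/t½ = 154/45 ≈ 3.4222, so fraction remaining f = (1/2)^(154/45) ≈ 0.0933.
Each bolus raises the concentration by D/Vd = 322/60 ≈ 5.367 μg/mL.
Steady-state trough Cmin,ss = C₀·f/(1−f) ≈ 5.367 × 0.0933/0.9067 ≈ 0.552 μg/mL.

0.6 μg/mL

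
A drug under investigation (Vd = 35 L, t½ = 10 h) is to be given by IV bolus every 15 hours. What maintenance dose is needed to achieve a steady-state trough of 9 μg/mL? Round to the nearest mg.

τ/t½ = 15/10 ≈ 1.5, so f = (1/2)^(15/10) ≈ 0.353553.
Cmin,ss = (D/Vd)·f/(1−f), so D = Cmin,ss·Vd·(1−f)/f.
D = 9 × 35 × (1−f)/f ≈ 9 × 35 × 1.82843 ≈ 575.96 mg.

576 mg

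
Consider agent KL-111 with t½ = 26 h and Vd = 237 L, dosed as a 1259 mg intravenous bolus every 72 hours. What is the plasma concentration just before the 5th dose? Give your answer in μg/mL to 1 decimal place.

f = (1/2)^(τ/t½) = (1/2)^(72/26) ≈ 0.1467.
C₀ = D/Vd = 1259/237 ≈ 5.312 μg/mL.
Before the 5th dose, 4 doses have been given. Superposition: Cmin = C₀·(f + f² + … + f^4).
≈ 5.312 × (0.1467 + 0.0215 + 0.0032 + 0.0005) ≈ 5.312 × 0.1719 ≈ 0.913 μg/mL.

0.9 μg/mL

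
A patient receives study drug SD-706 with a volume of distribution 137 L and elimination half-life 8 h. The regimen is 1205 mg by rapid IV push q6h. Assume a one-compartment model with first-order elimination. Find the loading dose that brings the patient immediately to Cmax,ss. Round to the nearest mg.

f = (1/2)^(6/8) ≈ 0.594604; accumulation ratio R = 1/(1−f) ≈ 2.46672.
Loading dose to hit Cmax,ss on first dose: D_load = D_maint·R ≈ 1205 × 2.46672 ≈ 2972.40 mg.

2972 mg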